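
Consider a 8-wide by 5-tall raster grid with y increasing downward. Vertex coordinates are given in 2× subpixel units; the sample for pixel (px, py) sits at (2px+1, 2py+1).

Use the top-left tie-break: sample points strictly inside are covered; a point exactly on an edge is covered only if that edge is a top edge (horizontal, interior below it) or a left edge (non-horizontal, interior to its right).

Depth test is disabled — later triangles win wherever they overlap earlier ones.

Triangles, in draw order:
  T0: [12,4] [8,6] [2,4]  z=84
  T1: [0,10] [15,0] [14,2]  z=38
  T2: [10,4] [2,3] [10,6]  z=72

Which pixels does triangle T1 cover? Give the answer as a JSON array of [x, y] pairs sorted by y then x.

T0:
  2·area = 20
  edge (12, 4)→(8, 6): d=(-4,2) right/bottom  bias=-1
  edge (8, 6)→(2, 4): d=(-6,-2) top-left  bias=+0
  edge (2, 4)→(12, 4): d=(10,0) top-left  bias=+0
    (2,2)@(5, 5): e=[10,0,10] → X  [on edge]
    (3,2)@(7, 5): e=[6,4,10] → X
    (4,2)@(9, 5): e=[2,8,10] → X
    (5,2)@(11, 5): e=[-2,12,10] → .
    (2,3)@(5, 7): e=[2,-12,30] → .
    (3,3)@(7, 7): e=[-2,-8,30] → .
    (4,3)@(9, 7): e=[-6,-4,30] → .
    (5,3)@(11, 7): e=[-10,0,30] → .  [on edge]
  covered (3 px):
    . . . . . . . .
    . . . . . . . .
    . . X X X . . .
    . . . . . . . .
    . . . . . . . .
T1:
  2·area = 20
  edge (0, 10)→(15, 0): d=(15,-10) top-left  bias=+0
  edge (15, 0)→(14, 2): d=(-1,2) right/bottom  bias=-1
  edge (14, 2)→(0, 10): d=(-14,8) right/bottom  bias=-1
    (5,1)@(11, 3): e=[5,5,10] → X
    (6,1)@(13, 3): e=[25,1,-6] → .
    (5,2)@(11, 5): e=[35,3,-18] → .
    (2,3)@(5, 7): e=[5,13,2] → X
    (3,3)@(7, 7): e=[25,9,-14] → .
    (2,4)@(5, 9): e=[35,11,-26] → .
  covered (2 px):
    . . . . . . . .
    . . . . . X . .
    . . . . . . . .
    . . X . . . . .
    . . . . . . . .
T2:
  2·area = 16  (B↔C swapped to make it positive)
  edge (10, 4)→(10, 6): d=(0,2) right/bottom  bias=-1
  edge (10, 6)→(2, 3): d=(-8,-3) top-left  bias=+0
  edge (2, 3)→(10, 4): d=(8,1) right/bottom  bias=-1
    (4,2)@(9, 5): e=[2,5,9] → X
    (5,2)@(11, 5): e=[-2,11,7] → .
    (4,3)@(9, 7): e=[2,-11,25] → .
  covered (1 px):
    . . . . . . . .
    . . . . . . . .
    . . . . X . . .
    . . . . . . . .
    . . . . . . . .

Final: [[5,1],[2,3]]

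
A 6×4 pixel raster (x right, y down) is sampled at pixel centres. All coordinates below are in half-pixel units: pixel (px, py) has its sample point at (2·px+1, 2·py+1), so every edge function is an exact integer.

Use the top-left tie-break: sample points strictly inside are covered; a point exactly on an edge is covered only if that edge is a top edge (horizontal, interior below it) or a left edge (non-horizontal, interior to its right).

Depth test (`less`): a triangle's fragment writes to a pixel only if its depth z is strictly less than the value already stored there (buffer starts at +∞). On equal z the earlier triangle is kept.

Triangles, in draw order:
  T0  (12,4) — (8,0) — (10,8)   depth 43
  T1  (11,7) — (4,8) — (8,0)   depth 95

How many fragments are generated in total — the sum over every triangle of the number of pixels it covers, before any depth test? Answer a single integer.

T0:
  2·area = 24  (B↔C swapped to make it positive)
  edge (12, 4)→(10, 8): d=(-2,4) right/bottom  bias=-1
  edge (10, 8)→(8, 0): d=(-2,-8) top-left  bias=+0
  edge (8, 0)→(12, 4): d=(4,4) right/bottom  bias=-1
    (4,0)@(9, 1): e=[18,6,0] → ·  [on edge]
    (4,1)@(9, 3): e=[14,2,8] → #
    (5,1)@(11, 3): e=[6,18,0] → ·  [on edge]
    (4,2)@(9, 5): e=[10,-2,16] → ·
    (5,2)@(11, 5): e=[2,14,8] → #
    (5,3)@(11, 7): e=[-2,10,16] → ·
  covered (2 px):
    · · · · · ·
    · · · · # ·
    · · · · · #
    · · · · · ·
T1:
  2·area = 52
  edge (11, 7)→(4, 8): d=(-7,1) right/bottom  bias=-1
  edge (4, 8)→(8, 0): d=(4,-8) top-left  bias=+0
  edge (8, 0)→(11, 7): d=(3,7) right/bottom  bias=-1
    (3,1)@(7, 3): e=[32,4,16] → #
    (4,1)@(9, 3): e=[30,20,2] → #
    (5,1)@(11, 3): e=[28,36,-12] → ·
    (3,2)@(7, 5): e=[18,12,22] → #
    (5,2)@(11, 5): e=[14,44,-6] → ·
    (2,3)@(5, 7): e=[6,4,42] → #
    (5,3)@(11, 7): e=[0,52,0] → ·  [on edge]
  covered (7 px):
    · · · · · ·
    · · · # # ·
    · · · # # ·
    · · # # # ·

Answer: 9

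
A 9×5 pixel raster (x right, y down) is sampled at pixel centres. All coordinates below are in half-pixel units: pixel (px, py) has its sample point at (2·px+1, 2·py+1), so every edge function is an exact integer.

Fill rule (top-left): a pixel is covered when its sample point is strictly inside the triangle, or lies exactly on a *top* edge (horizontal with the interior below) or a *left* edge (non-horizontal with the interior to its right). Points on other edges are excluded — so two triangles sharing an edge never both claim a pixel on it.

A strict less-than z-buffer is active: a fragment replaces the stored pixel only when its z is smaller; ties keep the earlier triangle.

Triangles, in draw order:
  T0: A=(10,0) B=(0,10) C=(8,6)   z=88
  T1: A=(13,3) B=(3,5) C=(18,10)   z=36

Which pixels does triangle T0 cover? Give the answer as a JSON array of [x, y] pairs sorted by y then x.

T0:
  2·area = 40  (B↔C swapped to make it positive)
  edge (10, 0)→(8, 6): d=(-2,6) right/bottom  bias=-1
  edge (8, 6)→(0, 10): d=(-8,4) right/bottom  bias=-1
  edge (0, 10)→(10, 0): d=(10,-10) top-left  bias=+0
    (4,0)@(9, 1): e=[4,36,0] → █  [on edge]
    (5,0)@(11, 1): e=[-8,28,20] → ·
    (3,1)@(7, 3): e=[12,28,0] → █  [on edge]
    (4,1)@(9, 3): e=[0,20,20] → ·  [on edge]
    (2,2)@(5, 5): e=[20,20,0] → █  [on edge]
    (4,2)@(9, 5): e=[-4,4,40] → ·
    (1,3)@(3, 7): e=[28,12,0] → █  [on edge]
    (3,3)@(7, 7): e=[4,-4,40] → ·
    (0,4)@(1, 9): e=[36,4,0] → █  [on edge]
    (1,4)@(3, 9): e=[24,-4,20] → ·
    (2,4)@(5, 9): e=[12,-12,40] → ·
    (3,4)@(7, 9): e=[0,-20,60] → ·  [on edge]
  covered (7 px):
    · · · · █ · · · ·
    · · · █ · · · · ·
    · · █ █ · · · · ·
    · █ █ · · · · · ·
    █ · · · · · · · ·
T1:
  2·area = 80  (B↔C swapped to make it positive)
  edge (13, 3)→(18, 10): d=(5,7) right/bottom  bias=-1
  edge (18, 10)→(3, 5): d=(-15,-5) top-left  bias=+0
  edge (3, 5)→(13, 3): d=(10,-2) top-left  bias=+0
    (6,1)@(13, 3): e=[0,80,0] → ·  [on edge]
    (1,2)@(3, 5): e=[80,0,0] → █  [on edge]
    (2,2)@(5, 5): e=[66,10,4] → █
    (3,2)@(7, 5): e=[52,20,8] → █
    (4,2)@(9, 5): e=[38,30,12] → █
    (5,2)@(11, 5): e=[24,40,16] → █
    (6,2)@(13, 5): e=[10,50,20] → █
    (7,2)@(15, 5): e=[-4,60,24] → ·
    (1,3)@(3, 7): e=[90,-30,20] → ·
    (2,3)@(5, 7): e=[76,-20,24] → ·
    (3,3)@(7, 7): e=[62,-10,28] → ·
    (4,3)@(9, 7): e=[48,0,32] → █  [on edge]
    (7,4)@(15, 9): e=[16,0,64] → █  [on edge]
  covered (12 px):
    · · · · · · · · ·
    · · · · · · · · ·
    · █ █ █ █ █ █ · ·
    · · · · █ █ █ █ ·
    · · · · · · · █ █

Answer: [[4,0],[3,1],[2,2],[3,2],[1,3],[2,3],[0,4]]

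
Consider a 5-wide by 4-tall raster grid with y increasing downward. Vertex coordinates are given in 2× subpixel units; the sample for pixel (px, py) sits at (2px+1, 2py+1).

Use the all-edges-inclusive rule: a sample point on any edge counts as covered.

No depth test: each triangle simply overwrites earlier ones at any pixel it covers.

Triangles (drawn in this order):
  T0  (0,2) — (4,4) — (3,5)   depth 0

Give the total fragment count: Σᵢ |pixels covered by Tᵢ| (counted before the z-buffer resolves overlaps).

T0:
  2·area = 6
  edge (0, 2)→(4, 4): d=(4,2) inclusive
  edge (4, 4)→(3, 5): d=(-1,1) inclusive
  edge (3, 5)→(0, 2): d=(-3,-3) inclusive
    (3,0)@(7, 1): e=[-18,0,24] → .  [on edge]
    (0,1)@(1, 3): e=[2,4,0] → X  [on edge]
    (1,1)@(3, 3): e=[-2,2,6] → .
    (2,1)@(5, 3): e=[-6,0,12] → .  [on edge]
    (0,2)@(1, 5): e=[10,2,-6] → .
    (1,2)@(3, 5): e=[6,0,0] → X  [on edge]
    (2,2)@(5, 5): e=[2,-2,6] → .
    (0,3)@(1, 7): e=[18,0,-12] → .  [on edge]
    (1,3)@(3, 7): e=[14,-2,-6] → .
    (2,3)@(5, 7): e=[10,-4,0] → .  [on edge]
  covered (2 px):
    . . . . .
    X . . . .
    . X . . .
    . . . . .

Answer: 2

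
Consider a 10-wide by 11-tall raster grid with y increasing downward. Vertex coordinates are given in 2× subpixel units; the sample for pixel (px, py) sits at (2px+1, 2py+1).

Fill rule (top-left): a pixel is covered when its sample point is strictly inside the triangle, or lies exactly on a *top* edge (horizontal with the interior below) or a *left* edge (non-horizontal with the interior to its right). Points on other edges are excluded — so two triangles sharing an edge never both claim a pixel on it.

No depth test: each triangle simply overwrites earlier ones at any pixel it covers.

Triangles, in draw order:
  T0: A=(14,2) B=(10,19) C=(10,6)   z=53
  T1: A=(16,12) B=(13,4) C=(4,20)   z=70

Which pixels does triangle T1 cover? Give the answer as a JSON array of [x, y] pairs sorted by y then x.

T0:
  2·area = 52
  edge (14, 2)→(10, 19): d=(-4,17) right/bottom  bias=-1
  edge (10, 19)→(10, 6): d=(0,-13) top-left  bias=+0
  edge (10, 6)→(14, 2): d=(4,-4) top-left  bias=+0
    (7,0)@(15, 1): e=[-13,65,0] → .  [on edge]
    (6,1)@(13, 3): e=[13,39,0] → X  [on edge]
    (7,1)@(15, 3): e=[-21,65,8] → .
    (5,2)@(11, 5): e=[39,13,0] → X  [on edge]
    (7,2)@(15, 5): e=[-29,65,16] → .
    (4,3)@(9, 7): e=[65,-13,0] → .  [on edge]
    (5,3)@(11, 7): e=[31,13,8] → X
    (6,3)@(13, 7): e=[-3,39,16] → .
    (3,4)@(7, 9): e=[91,-39,0] → .  [on edge]
    (5,4)@(11, 9): e=[23,13,16] → X
    (6,4)@(13, 9): e=[-11,39,24] → .
    (2,5)@(5, 11): e=[117,-65,0] → .  [on edge]
    (1,6)@(3, 13): e=[143,-91,0] → .  [on edge]
    (0,7)@(1, 15): e=[169,-117,0] → .  [on edge]
  covered (7 px):
    . . . . . . . . . .
    . . . . . . X . . .
    . . . . . X X . . .
    . . . . . X . . . .
    . . . . . X . . . .
    . . . . . X . . . .
    . . . . . X . . . .
    . . . . . . . . . .
    . . . . . . . . . .
    . . . . . . . . . .
    . . . . . . . . . .
T1:
  2·area = 120  (B↔C swapped to make it positive)
  edge (16, 12)→(4, 20): d=(-12,8) right/bottom  bias=-1
  edge (4, 20)→(13, 4): d=(9,-16) top-left  bias=+0
  edge (13, 4)→(16, 12): d=(3,8) right/bottom  bias=-1
    (6,2)@(13, 5): e=[108,9,3] → X
    (7,2)@(15, 5): e=[92,41,-13] → .
    (6,3)@(13, 7): e=[84,27,9] → X
    (7,3)@(15, 7): e=[68,59,-7] → .
    (5,4)@(11, 9): e=[76,13,31] → X
    (7,4)@(15, 9): e=[44,77,-1] → .
    (5,5)@(11, 11): e=[52,31,37] → X
    (7,5)@(15, 11): e=[20,95,5] → X
    (8,5)@(17, 11): e=[4,127,-11] → .
    (4,6)@(9, 13): e=[44,17,59] → X
    (7,6)@(15, 13): e=[-4,113,11] → .
    (3,7)@(7, 15): e=[36,3,81] → X
  covered (15 px):
    . . . . . . . . . .
    . . . . . . . . . .
    . . . . . . X . . .
    . . . . . . X . . .
    . . . . . X X . . .
    . . . . . X X X . .
    . . . . X X X . . .
    . . . X X X . . . .
    . . . X . . . . . .
    . . X . . . . . . .
    . . . . . . . . . .

Answer: [[6,2],[6,3],[5,4],[6,4],[5,5],[6,5],[7,5],[4,6],[5,6],[6,6],[3,7],[4,7],[5,7],[3,8],[2,9]]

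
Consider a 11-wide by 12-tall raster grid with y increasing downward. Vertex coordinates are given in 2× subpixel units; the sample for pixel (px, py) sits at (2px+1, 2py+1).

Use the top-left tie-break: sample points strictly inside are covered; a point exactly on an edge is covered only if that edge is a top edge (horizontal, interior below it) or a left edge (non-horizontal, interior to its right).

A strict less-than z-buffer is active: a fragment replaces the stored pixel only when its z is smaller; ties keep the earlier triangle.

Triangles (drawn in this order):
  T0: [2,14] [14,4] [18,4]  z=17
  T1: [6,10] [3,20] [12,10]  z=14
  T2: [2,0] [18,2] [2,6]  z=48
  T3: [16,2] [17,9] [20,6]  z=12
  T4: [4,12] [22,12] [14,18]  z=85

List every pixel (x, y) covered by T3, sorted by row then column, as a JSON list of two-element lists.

T0:
  2·area = 40
  edge (2, 14)→(14, 4): d=(12,-10) top-left  bias=+0
  edge (14, 4)→(18, 4): d=(4,0) top-left  bias=+0
  edge (18, 4)→(2, 14): d=(-16,10) right/bottom  bias=-1
    (6,2)@(13, 5): e=[2,4,34] → #
    (7,2)@(15, 5): e=[22,4,14] → #
    (8,2)@(17, 5): e=[42,4,-6] → ·
    (5,3)@(11, 7): e=[6,12,22] → #
    (7,3)@(15, 7): e=[46,12,-18] → ·
    (4,4)@(9, 9): e=[10,20,10] → #
    (5,4)@(11, 9): e=[30,20,-10] → ·
    (6,4)@(13, 9): e=[50,20,-30] → ·
    (4,5)@(9, 11): e=[34,28,-22] → ·
  covered (5 px):
    · · · · · · · · · · ·
    · · · · · · · · · · ·
    · · · · · · # # · · ·
    · · · · · # # · · · ·
    · · · · # · · · · · ·
    · · · · · · · · · · ·
    · · · · · · · · · · ·
    · · · · · · · · · · ·
    · · · · · · · · · · ·
    · · · · · · · · · · ·
    · · · · · · · · · · ·
    · · · · · · · · · · ·
T1:
  2·area = 60  (B↔C swapped to make it positive)
  edge (6, 10)→(12, 10): d=(6,0) top-left  bias=+0
  edge (12, 10)→(3, 20): d=(-9,10) right/bottom  bias=-1
  edge (3, 20)→(6, 10): d=(3,-10) top-left  bias=+0
    (3,5)@(7, 11): e=[6,41,13] → #
    (4,5)@(9, 11): e=[6,21,33] → #
    (5,5)@(11, 11): e=[6,1,53] → #
    (6,5)@(13, 11): e=[6,-19,73] → ·
    (3,6)@(7, 13): e=[18,23,19] → #
    (5,6)@(11, 13): e=[18,-17,59] → ·
    (2,7)@(5, 15): e=[30,25,5] → #
    (4,7)@(9, 15): e=[30,-15,45] → ·
    (2,8)@(5, 17): e=[42,7,11] → #
    (3,8)@(7, 17): e=[42,-13,31] → ·
    (2,9)@(5, 19): e=[54,-11,17] → ·
  covered (8 px):
    · · · · · · · · · · ·
    · · · · · · · · · · ·
    · · · · · · · · · · ·
    · · · · · · · · · · ·
    · · · · · · · · · · ·
    · · · # # # · · · · ·
    · · · # # · · · · · ·
    · · # # · · · · · · ·
    · · # · · · · · · · ·
    · · · · · · · · · · ·
    · · · · · · · · · · ·
    · · · · · · · · · · ·
T2:
  2·area = 96
  edge (2, 0)→(18, 2): d=(16,2) right/bottom  bias=-1
  edge (18, 2)→(2, 6): d=(-16,4) right/bottom  bias=-1
  edge (2, 6)→(2, 0): d=(0,-6) top-left  bias=+0
    (1,0)@(3, 1): e=[14,76,6] → #
    (2,0)@(5, 1): e=[10,68,18] → #
    (3,0)@(7, 1): e=[6,60,30] → #
    (4,0)@(9, 1): e=[2,52,42] → #
    (5,0)@(11, 1): e=[-2,44,54] → ·
    (1,1)@(3, 3): e=[46,44,6] → #
    (5,1)@(11, 3): e=[30,12,54] → #
    (6,1)@(13, 3): e=[26,4,66] → #
    (7,1)@(15, 3): e=[22,-4,78] → ·
    (1,2)@(3, 5): e=[78,12,6] → #
    (3,2)@(7, 5): e=[70,-4,30] → ·
    (4,2)@(9, 5): e=[66,-12,42] → ·
  covered (12 px):
    · # # # # · · · · · ·
    · # # # # # # · · · ·
    · # # · · · · · · · ·
    · · · · · · · · · · ·
    · · · · · · · · · · ·
    · · · · · · · · · · ·
    · · · · · · · · · · ·
    · · · · · · · · · · ·
    · · · · · · · · · · ·
    · · · · · · · · · · ·
    · · · · · · · · · · ·
    · · · · · · · · · · ·
T3:
  2·area = 24  (B↔C swapped to make it positive)
  edge (16, 2)→(20, 6): d=(4,4) right/bottom  bias=-1
  edge (20, 6)→(17, 9): d=(-3,3) right/bottom  bias=-1
  edge (17, 9)→(16, 2): d=(-1,-7) top-left  bias=+0
    (7,0)@(15, 1): e=[0,30,-6] → ·  [on edge]
    (8,1)@(17, 3): e=[0,18,6] → ·  [on edge]
    (8,2)@(17, 5): e=[8,12,4] → #
    (9,2)@(19, 5): e=[0,6,18] → ·  [on edge]
    (10,2)@(21, 5): e=[-8,0,32] → ·  [on edge]
    (8,3)@(17, 7): e=[16,6,2] → #
    (9,3)@(19, 7): e=[8,0,16] → ·  [on edge]
    (10,3)@(21, 7): e=[0,-6,30] → ·  [on edge]
    (8,4)@(17, 9): e=[24,0,0] → ·  [on edge]
    (7,5)@(15, 11): e=[40,0,-16] → ·  [on edge]
    (6,6)@(13, 13): e=[56,0,-32] → ·  [on edge]
    (5,7)@(11, 15): e=[72,0,-48] → ·  [on edge]
    (4,8)@(9, 17): e=[88,0,-64] → ·  [on edge]
    (3,9)@(7, 19): e=[104,0,-80] → ·  [on edge]
    (2,10)@(5, 21): e=[120,0,-96] → ·  [on edge]
    (1,11)@(3, 23): e=[136,0,-112] → ·  [on edge]
    (9,11)@(19, 23): e=[72,-48,0] → ·  [on edge]
  covered (2 px):
    · · · · · · · · · · ·
    · · · · · · · · · · ·
    · · · · · · · · # · ·
    · · · · · · · · # · ·
    · · · · · · · · · · ·
    · · · · · · · · · · ·
    · · · · · · · · · · ·
    · · · · · · · · · · ·
    · · · · · · · · · · ·
    · · · · · · · · · · ·
    · · · · · · · · · · ·
    · · · · · · · · · · ·
T4:
  2·area = 108
  edge (4, 12)→(22, 12): d=(18,0) top-left  bias=+0
  edge (22, 12)→(14, 18): d=(-8,6) right/bottom  bias=-1
  edge (14, 18)→(4, 12): d=(-10,-6) top-left  bias=+0
    (3,6)@(7, 13): e=[18,82,8] → #
    (4,6)@(9, 13): e=[18,70,20] → #
    (5,6)@(11, 13): e=[18,58,32] → #
    (6,6)@(13, 13): e=[18,46,44] → #
    (7,6)@(15, 13): e=[18,34,56] → #
    (8,6)@(17, 13): e=[18,22,68] → #
    (9,6)@(19, 13): e=[18,10,80] → #
    (10,6)@(21, 13): e=[18,-2,92] → ·
    (3,7)@(7, 15): e=[54,66,-12] → ·
    (4,7)@(9, 15): e=[54,54,0] → #  [on edge]
    (9,7)@(19, 15): e=[54,-6,60] → ·
    (4,8)@(9, 17): e=[90,38,-20] → ·
    (9,10)@(19, 21): e=[162,-54,0] → ·  [on edge]
  covered (14 px):
    · · · · · · · · · · ·
    · · · · · · · · · · ·
    · · · · · · · · · · ·
    · · · · · · · · · · ·
    · · · · · · · · · · ·
    · · · · · · · · · · ·
    · · · # # # # # # # ·
    · · · · # # # # # · ·
    · · · · · · # # · · ·
    · · · · · · · · · · ·
    · · · · · · · · · · ·
    · · · · · · · · · · ·

Final: [[8,2],[8,3]]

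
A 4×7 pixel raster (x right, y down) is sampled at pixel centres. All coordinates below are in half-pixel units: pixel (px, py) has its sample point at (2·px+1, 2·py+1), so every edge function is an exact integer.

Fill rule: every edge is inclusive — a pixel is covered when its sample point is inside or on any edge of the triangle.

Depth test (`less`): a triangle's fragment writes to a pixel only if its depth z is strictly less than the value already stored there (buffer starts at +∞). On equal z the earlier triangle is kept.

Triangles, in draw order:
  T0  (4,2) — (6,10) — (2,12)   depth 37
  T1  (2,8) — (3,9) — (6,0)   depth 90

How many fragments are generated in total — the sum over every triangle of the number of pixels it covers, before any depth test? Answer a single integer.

T0:
  2·area = 36
  edge (4, 2)→(6, 10): d=(2,8) inclusive
  edge (6, 10)→(2, 12): d=(-4,2) inclusive
  edge (2, 12)→(4, 2): d=(2,-10) inclusive
    (1,3)@(3, 7): e=[18,18,0] → █  [on edge]
    (2,3)@(5, 7): e=[2,14,20] → █
    (3,3)@(7, 7): e=[-14,10,40] → ·
    (1,4)@(3, 9): e=[22,10,4] → █
    (3,4)@(7, 9): e=[-10,2,44] → ·
    (1,5)@(3, 11): e=[26,2,8] → █
    (2,5)@(5, 11): e=[10,-2,28] → ·
    (1,6)@(3, 13): e=[30,-6,12] → ·
  covered (5 px):
    · · · ·
    · · · ·
    · · · ·
    · █ █ ·
    · █ █ ·
    · █ · ·
    · · · ·
T1:
  2·area = 12  (B↔C swapped to make it positive)
  edge (2, 8)→(6, 0): d=(4,-8) inclusive
  edge (6, 0)→(3, 9): d=(-3,9) inclusive
  edge (3, 9)→(2, 8): d=(-1,-1) inclusive
    (2,1)@(5, 3): e=[4,0,8] → █  [on edge]
    (3,1)@(7, 3): e=[20,-18,10] → ·
    (2,2)@(5, 5): e=[12,-6,6] → ·
    (0,3)@(1, 7): e=[-12,24,0] → ·  [on edge]
    (1,3)@(3, 7): e=[4,6,2] → █
    (2,3)@(5, 7): e=[20,-12,4] → ·
    (1,4)@(3, 9): e=[12,0,0] → █  [on edge]
    (2,4)@(5, 9): e=[28,-18,2] → ·
    (1,5)@(3, 11): e=[20,-6,-2] → ·
    (2,5)@(5, 11): e=[36,-24,0] → ·  [on edge]
    (3,6)@(7, 13): e=[60,-48,0] → ·  [on edge]
  covered (3 px):
    · · · ·
    · · █ ·
    · · · ·
    · █ · ·
    · █ · ·
    · · · ·
    · · · ·

Result: 8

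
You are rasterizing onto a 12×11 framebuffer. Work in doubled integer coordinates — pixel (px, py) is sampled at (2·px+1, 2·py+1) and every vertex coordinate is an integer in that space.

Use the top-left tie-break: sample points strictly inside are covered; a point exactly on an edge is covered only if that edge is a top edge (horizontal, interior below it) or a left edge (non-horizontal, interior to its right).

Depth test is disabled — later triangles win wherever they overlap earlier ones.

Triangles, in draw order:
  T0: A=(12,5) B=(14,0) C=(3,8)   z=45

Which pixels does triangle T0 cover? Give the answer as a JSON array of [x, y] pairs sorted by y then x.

T0:
  2·area = 39  (B↔C swapped to make it positive)
  edge (12, 5)→(3, 8): d=(-9,3) right/bottom  bias=-1
  edge (3, 8)→(14, 0): d=(11,-8) top-left  bias=+0
  edge (14, 0)→(12, 5): d=(-2,5) right/bottom  bias=-1
    (6,0)@(13, 1): e=[33,3,3] → X
    (7,0)@(15, 1): e=[27,19,-7] → .
    (5,1)@(11, 3): e=[21,9,9] → X
    (6,1)@(13, 3): e=[15,25,-1] → .
    (4,2)@(9, 5): e=[9,15,15] → X
    (6,2)@(13, 5): e=[-3,47,-5] → .
    (2,3)@(5, 7): e=[3,5,31] → X
    (3,3)@(7, 7): e=[-3,21,21] → .
    (4,3)@(9, 7): e=[-9,37,11] → .
    (5,3)@(11, 7): e=[-15,53,1] → .
    (2,4)@(5, 9): e=[-15,27,27] → .
  covered (5 px):
    . . . . . . X . . . . .
    . . . . . X . . . . . .
    . . . . X X . . . . . .
    . . X . . . . . . . . .
    . . . . . . . . . . . .
    . . . . . . . . . . . .
    . . . . . . . . . . . .
    . . . . . . . . . . . .
    . . . . . . . . . . . .
    . . . . . . . . . . . .
    . . . . . . . . . . . .

Answer: [[6,0],[5,1],[4,2],[5,2],[2,3]]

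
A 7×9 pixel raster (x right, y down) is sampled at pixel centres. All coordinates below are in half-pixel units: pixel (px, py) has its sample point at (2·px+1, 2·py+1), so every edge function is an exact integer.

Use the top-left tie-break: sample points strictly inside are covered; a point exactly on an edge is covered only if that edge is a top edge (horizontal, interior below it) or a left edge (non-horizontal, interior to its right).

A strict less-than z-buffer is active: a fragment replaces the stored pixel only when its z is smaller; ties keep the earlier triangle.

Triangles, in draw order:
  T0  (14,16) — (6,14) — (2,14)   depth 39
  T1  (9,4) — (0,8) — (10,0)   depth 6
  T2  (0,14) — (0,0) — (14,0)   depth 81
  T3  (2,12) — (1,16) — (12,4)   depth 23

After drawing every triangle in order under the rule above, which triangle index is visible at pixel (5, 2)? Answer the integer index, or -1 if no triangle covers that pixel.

T0:
  2·area = 8  (B↔C swapped to make it positive)
  edge (14, 16)→(2, 14): d=(-12,-2) top-left  bias=+0
  edge (2, 14)→(6, 14): d=(4,0) top-left  bias=+0
  edge (6, 14)→(14, 16): d=(8,2) right/bottom  bias=-1
    (4,7)@(9, 15): e=[2,4,2] → #
    (5,7)@(11, 15): e=[6,4,-2] → ·
    (4,8)@(9, 17): e=[-22,12,18] → ·
  covered (1 px):
    · · · · · · ·
    · · · · · · ·
    · · · · · · ·
    · · · · · · ·
    · · · · · · ·
    · · · · · · ·
    · · · · · · ·
    · · · · # · ·
    · · · · · · ·
T1:
  2·area = 32
  edge (9, 4)→(0, 8): d=(-9,4) right/bottom  bias=-1
  edge (0, 8)→(10, 0): d=(10,-8) top-left  bias=+0
  edge (10, 0)→(9, 4): d=(-1,4) right/bottom  bias=-1
    (4,0)@(9, 1): e=[27,2,3] → #
    (5,0)@(11, 1): e=[19,18,-5] → ·
    (3,1)@(7, 3): e=[17,6,9] → #
    (5,1)@(11, 3): e=[1,38,-7] → ·
    (2,2)@(5, 5): e=[7,10,15] → #
    (3,2)@(7, 5): e=[-1,26,7] → ·
    (4,2)@(9, 5): e=[-9,42,-1] → ·
    (2,3)@(5, 7): e=[-11,30,13] → ·
  covered (4 px):
    · · · · # · ·
    · · · # # · ·
    · · # · · · ·
    · · · · · · ·
    · · · · · · ·
    · · · · · · ·
    · · · · · · ·
    · · · · · · ·
    · · · · · · ·
T2:
  2·area = 196
  edge (0, 14)→(0, 0): d=(0,-14) top-left  bias=+0
  edge (0, 0)→(14, 0): d=(14,0) top-left  bias=+0
  edge (14, 0)→(0, 14): d=(-14,14) right/bottom  bias=-1
    (0,0)@(1, 1): e=[14,14,168] → #
    (1,0)@(3, 1): e=[42,14,140] → #
    (2,0)@(5, 1): e=[70,14,112] → #
    (3,0)@(7, 1): e=[98,14,84] → #
    (4,0)@(9, 1): e=[126,14,56] → #
    (5,0)@(11, 1): e=[154,14,28] → #
    (6,0)@(13, 1): e=[182,14,0] → ·  [on edge]
    (0,1)@(1, 3): e=[14,42,140] → #
    (5,1)@(11, 3): e=[154,42,0] → ·  [on edge]
    (0,2)@(1, 5): e=[14,70,112] → #
    (4,2)@(9, 5): e=[126,70,0] → ·  [on edge]
    (0,3)@(1, 7): e=[14,98,84] → #
    (3,3)@(7, 7): e=[98,98,0] → ·  [on edge]
    (2,4)@(5, 9): e=[70,126,0] → ·  [on edge]
    (1,5)@(3, 11): e=[42,154,0] → ·  [on edge]
    (0,6)@(1, 13): e=[14,182,0] → ·  [on edge]
  covered (21 px):
    # # # # # # ·
    # # # # # · ·
    # # # # · · ·
    # # # · · · ·
    # # · · · · ·
    # · · · · · ·
    · · · · · · ·
    · · · · · · ·
    · · · · · · ·
T3:
  2·area = 32  (B↔C swapped to make it positive)
  edge (2, 12)→(12, 4): d=(10,-8) top-left  bias=+0
  edge (12, 4)→(1, 16): d=(-11,12) right/bottom  bias=-1
  edge (1, 16)→(2, 12): d=(1,-4) top-left  bias=+0
    (5,2)@(11, 5): e=[2,1,29] → #
    (6,2)@(13, 5): e=[18,-23,37] → ·
    (4,3)@(9, 7): e=[6,3,23] → #
    (5,3)@(11, 7): e=[22,-21,31] → ·
    (3,4)@(7, 9): e=[10,5,17] → #
    (4,4)@(9, 9): e=[26,-19,25] → ·
    (2,5)@(5, 11): e=[14,7,11] → #
    (3,5)@(7, 11): e=[30,-17,19] → ·
    (1,6)@(3, 13): e=[18,9,5] → #
    (2,6)@(5, 13): e=[34,-15,13] → ·
    (1,7)@(3, 15): e=[38,-13,7] → ·
  covered (5 px):
    · · · · · · ·
    · · · · · · ·
    · · · · · # ·
    · · · · # · ·
    · · · # · · ·
    · · # · · · ·
    · # · · · · ·
    · · · · · · ·
    · · · · · · ·

Z-buffer (winner per pixel, '.' = empty):
  2 2 2 2 1 2 .
  2 2 2 1 1 . .
  2 2 1 2 . 3 .
  2 2 2 . 3 . .
  2 2 . 3 . . .
  2 . 3 . . . .
  . 3 . . . . .
  . . . . 0 . .
  . . . . . . .

Result: 3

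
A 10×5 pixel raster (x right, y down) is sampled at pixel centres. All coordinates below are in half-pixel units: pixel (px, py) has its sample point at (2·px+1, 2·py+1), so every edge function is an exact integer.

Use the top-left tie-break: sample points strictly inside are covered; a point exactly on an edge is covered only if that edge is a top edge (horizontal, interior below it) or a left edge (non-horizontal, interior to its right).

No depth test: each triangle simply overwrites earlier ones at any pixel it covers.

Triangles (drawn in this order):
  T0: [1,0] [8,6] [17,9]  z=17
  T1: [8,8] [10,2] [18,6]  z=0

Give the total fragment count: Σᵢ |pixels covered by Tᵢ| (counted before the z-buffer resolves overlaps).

T0:
  2·area = 33  (B↔C swapped to make it positive)
  edge (1, 0)→(17, 9): d=(16,9) right/bottom  bias=-1
  edge (17, 9)→(8, 6): d=(-9,-3) top-left  bias=+0
  edge (8, 6)→(1, 0): d=(-7,-6) top-left  bias=+0
    (2,1)@(5, 3): e=[12,18,3] → #
    (3,1)@(7, 3): e=[-6,24,15] → ·
    (2,2)@(5, 5): e=[44,0,-11] → ·  [on edge]
    (3,2)@(7, 5): e=[26,6,1] → #
    (4,2)@(9, 5): e=[8,12,13] → #
    (5,2)@(11, 5): e=[-10,18,25] → ·
    (3,3)@(7, 7): e=[58,-12,-13] → ·
    (4,3)@(9, 7): e=[40,-6,-1] → ·
    (5,3)@(11, 7): e=[22,0,11] → #  [on edge]
    (6,3)@(13, 7): e=[4,6,23] → #
    (7,3)@(15, 7): e=[-14,12,35] → ·
    (5,4)@(11, 9): e=[54,-18,-3] → ·
    (8,4)@(17, 9): e=[0,0,33] → ·  [on edge]
  covered (5 px):
    · · · · · · · · · ·
    · · # · · · · · · ·
    · · · # # · · · · ·
    · · · · · # # · · ·
    · · · · · · · · · ·
T1:
  2·area = 56
  edge (8, 8)→(10, 2): d=(2,-6) top-left  bias=+0
  edge (10, 2)→(18, 6): d=(8,4) right/bottom  bias=-1
  edge (18, 6)→(8, 8): d=(-10,2) right/bottom  bias=-1
    (5,1)@(11, 3): e=[8,4,44] → #
    (6,1)@(13, 3): e=[20,-4,40] → ·
    (4,2)@(9, 5): e=[0,28,28] → #  [on edge]
    (6,2)@(13, 5): e=[24,12,20] → #
    (7,2)@(15, 5): e=[36,4,16] → #
    (8,2)@(17, 5): e=[48,-4,12] → ·
    (4,3)@(9, 7): e=[4,44,8] → #
    (6,3)@(13, 7): e=[28,28,0] → ·  [on edge]
    (7,3)@(15, 7): e=[40,20,-4] → ·
    (1,4)@(3, 9): e=[-28,84,0] → ·  [on edge]
    (4,4)@(9, 9): e=[8,60,-12] → ·
    (5,4)@(11, 9): e=[20,52,-16] → ·
  covered (7 px):
    · · · · · · · · · ·
    · · · · · # · · · ·
    · · · · # # # # · ·
    · · · · # # · · · ·
    · · · · · · · · · ·

Final: 12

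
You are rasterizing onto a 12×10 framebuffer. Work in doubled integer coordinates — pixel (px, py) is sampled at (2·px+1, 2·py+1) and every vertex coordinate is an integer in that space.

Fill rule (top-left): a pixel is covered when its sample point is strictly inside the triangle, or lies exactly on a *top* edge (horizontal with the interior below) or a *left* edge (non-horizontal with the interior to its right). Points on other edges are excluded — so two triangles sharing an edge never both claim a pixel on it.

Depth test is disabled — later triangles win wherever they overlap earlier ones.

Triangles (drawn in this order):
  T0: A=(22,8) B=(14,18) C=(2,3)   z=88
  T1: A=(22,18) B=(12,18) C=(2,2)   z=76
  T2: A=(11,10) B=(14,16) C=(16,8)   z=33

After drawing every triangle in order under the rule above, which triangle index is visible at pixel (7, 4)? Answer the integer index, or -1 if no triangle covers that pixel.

T0:
  2·area = 240
  edge (22, 8)→(14, 18): d=(-8,10) right/bottom  bias=-1
  edge (14, 18)→(2, 3): d=(-12,-15) top-left  bias=+0
  edge (2, 3)→(22, 8): d=(20,5) right/bottom  bias=-1
    (2,2)@(5, 5): e=[194,21,25] → █
    (3,2)@(7, 5): e=[174,51,15] → █
    (4,2)@(9, 5): e=[154,81,5] → █
    (5,2)@(11, 5): e=[134,111,-5] → ·
    (2,3)@(5, 7): e=[178,-3,65] → ·
    (3,3)@(7, 7): e=[158,27,55] → █
    (5,3)@(11, 7): e=[118,87,35] → █
    (6,3)@(13, 7): e=[98,117,25] → █
    (7,3)@(15, 7): e=[78,147,15] → █
    (8,3)@(17, 7): e=[58,177,5] → █
    (9,3)@(19, 7): e=[38,207,-5] → ·
    (3,4)@(7, 9): e=[142,3,95] → █
  covered (29 px):
    · · · · · · · · · · · ·
    · · · · · · · · · · · ·
    · · █ █ █ · · · · · · ·
    · · · █ █ █ █ █ █ · · ·
    · · · █ █ █ █ █ █ █ █ ·
    · · · · █ █ █ █ █ █ · ·
    · · · · · █ █ █ █ · · ·
    · · · · · · █ █ · · · ·
    · · · · · · · · · · · ·
    · · · · · · · · · · · ·
T1:
  2·area = 160
  edge (22, 18)→(12, 18): d=(-10,0) right/bottom  bias=-1
  edge (12, 18)→(2, 2): d=(-10,-16) top-left  bias=+0
  edge (2, 2)→(22, 18): d=(20,16) right/bottom  bias=-1
    (1,1)@(3, 3): e=[150,6,4] → █
    (2,1)@(5, 3): e=[150,38,-28] → ·
    (1,2)@(3, 5): e=[130,-14,44] → ·
    (2,2)@(5, 5): e=[130,18,12] → █
    (3,2)@(7, 5): e=[130,50,-20] → ·
    (2,3)@(5, 7): e=[110,-2,52] → ·
    (3,3)@(7, 7): e=[110,30,20] → █
    (4,3)@(9, 7): e=[110,62,-12] → ·
    (3,4)@(7, 9): e=[90,10,60] → █
    (4,4)@(9, 9): e=[90,42,28] → █
    (5,4)@(11, 9): e=[90,74,-4] → ·
    (3,5)@(7, 11): e=[70,-10,100] → ·
  covered (20 px):
    · · · · · · · · · · · ·
    · █ · · · · · · · · · ·
    · · █ · · · · · · · · ·
    · · · █ · · · · · · · ·
    · · · █ █ · · · · · · ·
    · · · · █ █ █ · · · · ·
    · · · · █ █ █ █ · · · ·
    · · · · · █ █ █ █ · · ·
    · · · · · · █ █ █ █ · ·
    · · · · · · · · · · · ·
T2:
  2·area = 36  (B↔C swapped to make it positive)
  edge (11, 10)→(16, 8): d=(5,-2) top-left  bias=+0
  edge (16, 8)→(14, 16): d=(-2,8) right/bottom  bias=-1
  edge (14, 16)→(11, 10): d=(-3,-6) top-left  bias=+0
    (7,4)@(15, 9): e=[3,6,27] → █
    (8,4)@(17, 9): e=[7,-10,39] → ·
    (6,5)@(13, 11): e=[9,18,9] → █
    (8,5)@(17, 11): e=[17,-14,33] → ·
    (6,6)@(13, 13): e=[19,14,3] → █
    (7,6)@(15, 13): e=[23,-2,15] → ·
    (6,7)@(13, 15): e=[29,10,-3] → ·
  covered (4 px):
    · · · · · · · · · · · ·
    · · · · · · · · · · · ·
    · · · · · · · · · · · ·
    · · · · · · · · · · · ·
    · · · · · · · █ · · · ·
    · · · · · · █ █ · · · ·
    · · · · · · █ · · · · ·
    · · · · · · · · · · · ·
    · · · · · · · · · · · ·
    · · · · · · · · · · · ·

Z-buffer (winner per pixel, '.' = empty):
  . . . . . . . . . . . .
  . 1 . . . . . . . . . .
  . . 1 0 0 . . . . . . .
  . . . 1 0 0 0 0 0 . . .
  . . . 1 1 0 0 2 0 0 0 .
  . . . . 1 1 2 2 0 0 . .
  . . . . 1 1 2 1 0 . . .
  . . . . . 1 1 1 1 . . .
  . . . . . . 1 1 1 1 . .
  . . . . . . . . . . . .

Final: 2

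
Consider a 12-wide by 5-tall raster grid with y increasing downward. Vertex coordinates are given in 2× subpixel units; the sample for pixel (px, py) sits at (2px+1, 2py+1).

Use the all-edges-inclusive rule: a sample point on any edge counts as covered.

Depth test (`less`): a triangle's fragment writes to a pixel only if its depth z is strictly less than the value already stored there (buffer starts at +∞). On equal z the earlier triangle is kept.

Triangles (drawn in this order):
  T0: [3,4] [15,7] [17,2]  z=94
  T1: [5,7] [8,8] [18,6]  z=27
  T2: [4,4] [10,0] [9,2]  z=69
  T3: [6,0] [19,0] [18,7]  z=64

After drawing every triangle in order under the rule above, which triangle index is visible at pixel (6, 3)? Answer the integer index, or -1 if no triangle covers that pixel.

T0:
  2·area = 66  (B↔C swapped to make it positive)
  edge (3, 4)→(17, 2): d=(14,-2) inclusive
  edge (17, 2)→(15, 7): d=(-2,5) inclusive
  edge (15, 7)→(3, 4): d=(-12,-3) inclusive
    (5,1)@(11, 3): e=[2,28,36] → █
    (6,1)@(13, 3): e=[6,18,42] → █
    (7,1)@(15, 3): e=[10,8,48] → █
    (8,1)@(17, 3): e=[14,-2,54] → ·
    (3,2)@(7, 5): e=[22,44,0] → █  [on edge]
    (4,2)@(9, 5): e=[26,34,6] → █
    (8,2)@(17, 5): e=[42,-6,30] → ·
    (3,3)@(7, 7): e=[50,40,-24] → ·
    (4,3)@(9, 7): e=[54,30,-18] → ·
    (5,3)@(11, 7): e=[58,20,-12] → ·
    (6,3)@(13, 7): e=[62,10,-6] → ·
    (7,3)@(15, 7): e=[66,0,0] → █  [on edge]
    (11,4)@(23, 9): e=[110,-44,0] → ·  [on edge]
  covered (9 px):
    · · · · · · · · · · · ·
    · · · · · █ █ █ · · · ·
    · · · █ █ █ █ █ · · · ·
    · · · · · · · █ · · · ·
    · · · · · · · · · · · ·
T1:
  2·area = 16  (B↔C swapped to make it positive)
  edge (5, 7)→(18, 6): d=(13,-1) inclusive
  edge (18, 6)→(8, 8): d=(-10,2) inclusive
  edge (8, 8)→(5, 7): d=(-3,-1) inclusive
    (11,2)@(23, 5): e=[-8,0,24] → ·  [on edge]
    (2,3)@(5, 7): e=[0,16,0] → █  [on edge]
    (3,3)@(7, 7): e=[2,12,2] → █
    (4,3)@(9, 7): e=[4,8,4] → █
    (5,3)@(11, 7): e=[6,4,6] → █
    (6,3)@(13, 7): e=[8,0,8] → █  [on edge]
    (7,3)@(15, 7): e=[10,-4,10] → ·
    (1,4)@(3, 9): e=[24,0,-8] → ·  [on edge]
    (2,4)@(5, 9): e=[26,-4,-6] → ·
    (3,4)@(7, 9): e=[28,-8,-4] → ·
    (4,4)@(9, 9): e=[30,-12,-2] → ·
    (5,4)@(11, 9): e=[32,-16,0] → ·  [on edge]
  covered (5 px):
    · · · · · · · · · · · ·
    · · · · · · · · · · · ·
    · · · · · · · · · · · ·
    · · █ █ █ █ █ · · · · ·
    · · · · · · · · · · · ·
T2:
  2·area = 8
  edge (4, 4)→(10, 0): d=(6,-4) inclusive
  edge (10, 0)→(9, 2): d=(-1,2) inclusive
  edge (9, 2)→(4, 4): d=(-5,2) inclusive
    (4,0)@(9, 1): e=[2,1,5] → █
    (5,0)@(11, 1): e=[10,-3,1] → ·
    (4,1)@(9, 3): e=[14,-1,-5] → ·
  covered (1 px):
    · · · · █ · · · · · · ·
    · · · · · · · · · · · ·
    · · · · · · · · · · · ·
    · · · · · · · · · · · ·
    · · · · · · · · · · · ·
T3:
  2·area = 91
  edge (6, 0)→(19, 0): d=(13,0) inclusive
  edge (19, 0)→(18, 7): d=(-1,7) inclusive
  edge (18, 7)→(6, 0): d=(-12,-7) inclusive
    (4,0)@(9, 1): e=[13,69,9] → █
    (5,0)@(11, 1): e=[13,55,23] → █
    (6,0)@(13, 1): e=[13,41,37] → █
    (7,0)@(15, 1): e=[13,27,51] → █
    (8,0)@(17, 1): e=[13,13,65] → █
    (9,0)@(19, 1): e=[13,-1,79] → ·
    (4,1)@(9, 3): e=[39,67,-15] → ·
    (5,1)@(11, 3): e=[39,53,-1] → ·
    (6,1)@(13, 3): e=[39,39,13] → █
    (9,1)@(19, 3): e=[39,-3,55] → ·
    (6,2)@(13, 5): e=[65,37,-11] → ·
    (7,2)@(15, 5): e=[65,23,3] → █
  covered (10 px):
    · · · · █ █ █ █ █ · · ·
    · · · · · · █ █ █ · · ·
    · · · · · · · █ █ · · ·
    · · · · · · · · · · · ·
    · · · · · · · · · · · ·

Z-buffer (winner per pixel, '.' = empty):
  . . . . 3 3 3 3 3 . . .
  . . . . . 0 3 3 3 . . .
  . . . 0 0 0 0 3 3 . . .
  . . 1 1 1 1 1 0 . . . .
  . . . . . . . . . . . .

Result: 1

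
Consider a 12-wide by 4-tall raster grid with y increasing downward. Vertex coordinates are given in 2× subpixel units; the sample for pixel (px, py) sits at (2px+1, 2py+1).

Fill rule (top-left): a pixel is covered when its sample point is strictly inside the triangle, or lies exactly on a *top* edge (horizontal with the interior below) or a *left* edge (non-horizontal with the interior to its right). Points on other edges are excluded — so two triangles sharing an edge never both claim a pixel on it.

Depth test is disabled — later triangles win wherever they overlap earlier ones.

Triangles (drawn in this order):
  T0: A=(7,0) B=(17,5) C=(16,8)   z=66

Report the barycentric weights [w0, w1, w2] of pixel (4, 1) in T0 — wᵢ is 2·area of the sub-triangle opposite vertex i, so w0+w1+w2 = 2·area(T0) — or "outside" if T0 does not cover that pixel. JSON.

T0:
  2·area = 35
  edge (7, 0)→(17, 5): d=(10,5) right/bottom  bias=-1
  edge (17, 5)→(16, 8): d=(-1,3) right/bottom  bias=-1
  edge (16, 8)→(7, 0): d=(-9,-8) top-left  bias=+0
    (4,0)@(9, 1): e=[0,28,7] → ·  [on edge]
    (5,1)@(11, 3): e=[10,20,5] → #
    (6,1)@(13, 3): e=[0,14,21] → ·  [on edge]
    (5,2)@(11, 5): e=[30,18,-13] → ·
    (6,2)@(13, 5): e=[20,12,3] → #
    (7,2)@(15, 5): e=[10,6,19] → #
    (8,2)@(17, 5): e=[0,0,35] → ·  [on edge]
    (6,3)@(13, 7): e=[40,10,-15] → ·
    (7,3)@(15, 7): e=[30,4,1] → #
    (8,3)@(17, 7): e=[20,-2,17] → ·
    (10,3)@(21, 7): e=[0,-14,49] → ·  [on edge]
  covered (4 px):
    · · · · · · · · · · · ·
    · · · · · # · · · · · ·
    · · · · · · # # · · · ·
    · · · · · · · # · · · ·

Final: "outside"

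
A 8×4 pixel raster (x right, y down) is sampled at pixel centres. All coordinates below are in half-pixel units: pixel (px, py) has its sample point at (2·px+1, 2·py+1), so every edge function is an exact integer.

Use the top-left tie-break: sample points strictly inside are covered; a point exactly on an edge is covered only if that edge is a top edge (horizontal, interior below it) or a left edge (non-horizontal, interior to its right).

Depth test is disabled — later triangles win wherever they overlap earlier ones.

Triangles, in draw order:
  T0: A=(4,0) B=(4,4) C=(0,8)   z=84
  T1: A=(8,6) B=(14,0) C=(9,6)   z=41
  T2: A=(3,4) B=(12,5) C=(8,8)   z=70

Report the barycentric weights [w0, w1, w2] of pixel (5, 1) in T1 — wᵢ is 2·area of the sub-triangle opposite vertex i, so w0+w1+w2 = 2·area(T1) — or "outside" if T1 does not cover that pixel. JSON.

T0:
  2·area = 16
  edge (4, 0)→(4, 4): d=(0,4) right/bottom  bias=-1
  edge (4, 4)→(0, 8): d=(-4,4) right/bottom  bias=-1
  edge (0, 8)→(4, 0): d=(4,-8) top-left  bias=+0
    (3,0)@(7, 1): e=[-12,0,28] → .  [on edge]
    (1,1)@(3, 3): e=[4,8,4] → X
    (2,1)@(5, 3): e=[-4,0,20] → .  [on edge]
    (1,2)@(3, 5): e=[4,0,12] → .  [on edge]
    (0,3)@(1, 7): e=[12,0,4] → .  [on edge]
  covered (1 px):
    . . . . . . . .
    . X . . . . . .
    . . . . . . . .
    . . . . . . . .
T1:
  2·area = 6
  edge (8, 6)→(14, 0): d=(6,-6) top-left  bias=+0
  edge (14, 0)→(9, 6): d=(-5,6) right/bottom  bias=-1
  edge (9, 6)→(8, 6): d=(-1,0) right/bottom  bias=-1
    (6,0)@(13, 1): e=[0,1,5] → X  [on edge]
    (7,0)@(15, 1): e=[12,-11,5] → .
    (5,1)@(11, 3): e=[0,3,3] → X  [on edge]
    (6,1)@(13, 3): e=[12,-9,3] → .
    (4,2)@(9, 5): e=[0,5,1] → X  [on edge]
    (5,2)@(11, 5): e=[12,-7,1] → .
    (3,3)@(7, 7): e=[0,7,-1] → .  [on edge]
    (4,3)@(9, 7): e=[12,-5,-1] → .
  covered (3 px):
    . . . . . . X .
    . . . . . X . .
    . . . . X . . .
    . . . . . . . .
T2:
  2·area = 31
  edge (3, 4)→(12, 5): d=(9,1) right/bottom  bias=-1
  edge (12, 5)→(8, 8): d=(-4,3) right/bottom  bias=-1
  edge (8, 8)→(3, 4): d=(-5,-4) top-left  bias=+0
    (2,2)@(5, 5): e=[7,21,3] → X
    (3,2)@(7, 5): e=[5,15,11] → X
    (4,2)@(9, 5): e=[3,9,19] → X
    (5,2)@(11, 5): e=[1,3,27] → X
    (6,2)@(13, 5): e=[-1,-3,35] → .
    (2,3)@(5, 7): e=[25,13,-7] → .
    (3,3)@(7, 7): e=[23,7,1] → X
    (5,3)@(11, 7): e=[19,-5,17] → .
  covered (6 px):
    . . . . . . . .
    . . . . . . . .
    . . X X X X . .
    . . . X X . . .

Result: [3,3,0]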